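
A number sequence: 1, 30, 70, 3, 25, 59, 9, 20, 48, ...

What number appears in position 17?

Read the sequence 3 terms at a time; column i is its own pattern.
Subsequence A: 1, 3, 9 (successive powers of 3).
Subsequence B: 30, 25, 20 (linear: a_n = 35 − 5·n).
Subsequence C: 70, 59, 48 (subtracting 11 each time).
Position 17 falls in subsequence B as its term 6, giving 5.

5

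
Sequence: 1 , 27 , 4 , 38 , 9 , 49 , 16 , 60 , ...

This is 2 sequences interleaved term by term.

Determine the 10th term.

71

Positions 1, 3, 5, … form one subsequence and positions 2, 4, 6, … form another.
Track A = 1, 4, 9, 16: perfect squares starting at 1².
Track B = 27, 38, 49, 60: arithmetic with common difference +11.
Term 10 comes from track B (its 5th entry): 71.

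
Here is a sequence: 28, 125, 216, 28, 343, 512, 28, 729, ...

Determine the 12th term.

Positions follow the repeating pattern ABB; grouping by letter gives 2 tracks.
Stream A: 28, 28, 28. The constant sequence 28.
Stream B: 125, 216, 343, 512, 729. Perfect cubes starting at 5³.
The 12th slot belongs to stream B; its 8th term is 1728.

1728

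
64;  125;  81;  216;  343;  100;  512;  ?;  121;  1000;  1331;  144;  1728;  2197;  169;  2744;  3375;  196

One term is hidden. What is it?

Positions follow the repeating pattern AAB; grouping by letter gives 2 tracks.
Track A is 64, 125, 216, 343, 512, ?, 1000, 1331, 1728, 2197, 2744, 3375, which is the cubes 4³, 5³, 6³, ….
Track B is 81, 100, 121, 144, 169, 196, which is perfect squares starting at 9².
Track A's pattern makes the blank 729.

729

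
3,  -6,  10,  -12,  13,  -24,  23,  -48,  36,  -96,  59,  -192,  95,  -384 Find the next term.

154

Taking every 2nd term gives 2 separate tracks.
Track A: 3, 10, 13, 23, 36, 59, 95. Each term equals the sum of the previous two.
Track B: -6, -12, -24, -48, -96, -192, -384. Multiplying by 2 each time.
Position 15 → track A, term 8 = 154.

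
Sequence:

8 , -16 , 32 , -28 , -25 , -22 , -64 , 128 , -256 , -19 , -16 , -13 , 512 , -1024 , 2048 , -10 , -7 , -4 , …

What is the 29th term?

Positions follow the repeating pattern AAABBB; grouping by letter gives 2 tracks.
Subsequence A = 8, -16, 32, -64, 128, -256, 512, -1024, 2048: geometric with ratio -2.
Subsequence B = -28, -25, -22, -19, -16, -13, -10, -7, -4: linear: a_n = -31 + 3·n.
Position 29 → subsequence B, term 14 = 11.

11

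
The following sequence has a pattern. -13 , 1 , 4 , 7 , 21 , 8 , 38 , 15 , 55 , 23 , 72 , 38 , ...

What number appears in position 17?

123

The terms cycle through 2 interleaved subsequences.
Subsequence A: -13, 4, 21, 38, 55, 72 — linear: a_n = -30 + 17·n.
Subsequence B: 1, 7, 8, 15, 23, 38 — Fibonacci-style (each term is the sum of the two before it).
The 17th slot belongs to subsequence A; its 9th term is 123.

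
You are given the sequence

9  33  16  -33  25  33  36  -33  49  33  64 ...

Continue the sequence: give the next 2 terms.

The terms cycle through 2 interleaved subsequences.
Track A: 9, 16, 25, 36, 49, 64 — the squares 3², 4², 5², ….
Track B: 33, -33, 33, -33, 33 — oscillating between 33 and -33.
Term 12 comes from track B (its 6th entry): -33.
Position 13 falls in track A as its term 7, giving 81.

-33, 81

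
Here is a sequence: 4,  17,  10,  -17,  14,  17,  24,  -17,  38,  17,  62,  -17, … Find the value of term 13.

100

Odd-indexed and even-indexed terms follow separate rules.
Subsequence A = 4, 10, 14, 24, 38, 62: a Fibonacci-like recurrence a_n = a_{n-1} + a_{n-2}.
Subsequence B = 17, -17, 17, -17, 17, -17: oscillating between 17 and -17.
Position 13 → subsequence A, term 7 = 100.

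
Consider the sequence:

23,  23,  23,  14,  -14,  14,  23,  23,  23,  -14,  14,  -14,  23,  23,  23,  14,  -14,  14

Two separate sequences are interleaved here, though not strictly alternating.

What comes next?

Positions follow the repeating pattern AAABBB; grouping by letter gives 2 tracks.
Track A: 23, 23, 23, 23, 23, 23, 23, 23, 23 — constant 23.
Track B: 14, -14, 14, -14, 14, -14, 14, -14, 14 — alternating ±14.
The 19th slot belongs to track A; its 10th term is 23.

23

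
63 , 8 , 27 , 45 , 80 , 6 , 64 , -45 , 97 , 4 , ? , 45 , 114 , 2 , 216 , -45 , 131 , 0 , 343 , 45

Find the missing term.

125

Read the sequence 4 terms at a time; column i is its own pattern.
Track A: 63, 80, 97, 114, 131. Arithmetic with common difference +17.
Track B: 8, 6, 4, 2, 0. Arithmetic with common difference −2.
Track C: 27, 64, ?, 216, 343. Perfect cubes starting at 3³.
Track D: 45, -45, 45, -45, 45. Alternating ±45.
The gap is track C's term 3; the rule gives 125.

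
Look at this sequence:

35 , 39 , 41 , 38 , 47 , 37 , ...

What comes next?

53

The terms cycle through 2 interleaved subsequences.
Track A: 35, 41, 47. Adding 6 each time.
Track B: 39, 38, 37. Arithmetic with common difference −1.
The 7th slot belongs to track A; its 4th term is 53.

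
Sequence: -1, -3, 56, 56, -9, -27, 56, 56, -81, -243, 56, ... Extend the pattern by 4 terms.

The slot pattern repeats as AABB (period 4), so there are 2 interleaved tracks.
Track A = -1, -3, -9, -27, -81, -243: a geometric progression (common ratio 3).
Track B = 56, 56, 56, 56, 56: always 56.
Position 12 → track B, term 6 = 56.
Position 13 falls in track A as its term 7, giving -729.
Position 14 falls in track A as its term 8, giving -2187.
Position 15 → track B, term 7 = 56.

56, -729, -2187, 56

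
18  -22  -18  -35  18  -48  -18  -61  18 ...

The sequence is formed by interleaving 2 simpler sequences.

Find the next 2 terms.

-74, -18

Split by position mod 2 into 2 tracks.
Subsequence A is 18, -18, 18, -18, 18, which is oscillating between 18 and -18.
Subsequence B is -22, -35, -48, -61, which is arithmetic with common difference −13.
Position 10 → subsequence B, term 5 = -74.
Position 11 → subsequence A, term 6 = -18.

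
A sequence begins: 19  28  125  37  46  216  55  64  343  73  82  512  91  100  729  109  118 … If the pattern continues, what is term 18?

Reading positions in blocks of 3 reveals the pattern AAB — 2 tracks woven together.
Stream A = 19, 28, 37, 46, 55, 64, 73, 82, 91, 100, 109, 118: adding 9 each time.
Stream B = 125, 216, 343, 512, 729: the cubes 5³, 6³, 7³, ….
Position 18 → stream B, term 6 = 1000.

1000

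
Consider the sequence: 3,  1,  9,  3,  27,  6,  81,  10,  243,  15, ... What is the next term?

Taking every 2nd term gives 2 separate tracks.
Track A is 3, 9, 27, 81, 243, which is powers of 3.
Track B is 1, 3, 6, 10, 15, which is triangular numbers n(n+1)/2 for n = 1, 2, ….
The 11th slot belongs to track A; its 6th term is 729.

729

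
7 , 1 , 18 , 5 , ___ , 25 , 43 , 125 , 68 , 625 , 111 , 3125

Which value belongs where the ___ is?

25

Positions 1, 3, 5, … form one subsequence and positions 2, 4, 6, … form another.
Track A: 7, 18, ?, 43, 68, 111 (each term equals the sum of the previous two).
Track B: 1, 5, 25, 125, 625, 3125 (multiplying by 5 each time).
Track A's pattern makes the blank 25.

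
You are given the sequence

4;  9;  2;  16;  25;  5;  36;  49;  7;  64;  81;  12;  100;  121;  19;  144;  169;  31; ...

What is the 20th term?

225

Reading positions in blocks of 3 reveals the pattern AAB — 2 tracks woven together.
Stream A = 4, 9, 16, 25, 36, 49, 64, 81, 100, 121, 144, 169: perfect squares starting at 2².
Stream B = 2, 5, 7, 12, 19, 31: a Fibonacci-like recurrence a_n = a_{n-1} + a_{n-2}.
Term 20 comes from stream A (its 14th entry): 225.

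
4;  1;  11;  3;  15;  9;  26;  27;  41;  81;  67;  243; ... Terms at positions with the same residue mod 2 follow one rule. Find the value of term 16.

Split by position mod 2 into 2 tracks.
Track A = 4, 11, 15, 26, 41, 67: each term equals the sum of the previous two.
Track B = 1, 3, 9, 27, 81, 243: powers 3^0, 3^1, 3^2, ….
Position 16 falls in track B as its term 8, giving 2187.

2187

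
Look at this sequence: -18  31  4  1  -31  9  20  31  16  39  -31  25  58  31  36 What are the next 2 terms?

77, -31

The terms cycle through 3 interleaved subsequences.
Subsequence A = -18, 1, 20, 39, 58: adding 19 each time.
Subsequence B = 31, -31, 31, -31, 31: the oscillation 31·(−1)^(n+1).
Subsequence C = 4, 9, 16, 25, 36: the squares 2², 3², 4², ….
The 16th slot belongs to subsequence A; its 6th term is 77.
The 17th slot belongs to subsequence B; its 6th term is -31.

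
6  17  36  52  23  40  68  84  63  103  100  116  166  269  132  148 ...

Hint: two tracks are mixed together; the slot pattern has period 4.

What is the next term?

435

Positions follow the repeating pattern AABB; grouping by letter gives 2 tracks.
Track A is 6, 17, 23, 40, 63, 103, 166, 269, which is a Fibonacci-like recurrence a_n = a_{n-1} + a_{n-2}.
Track B is 36, 52, 68, 84, 100, 116, 132, 148, which is arithmetic, step +16.
Position 17 falls in track A as its term 9, giving 435.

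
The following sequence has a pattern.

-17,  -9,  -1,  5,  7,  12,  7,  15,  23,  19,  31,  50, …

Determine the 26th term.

87

Reading positions in blocks of 6 reveals the pattern AAABBB — 2 tracks woven together.
Track A is -17, -9, -1, 7, 15, 23, which is arithmetic with common difference +8.
Track B is 5, 7, 12, 19, 31, 50, which is Fibonacci-style (each term is the sum of the two before it).
Position 26 → track A, term 14 = 87.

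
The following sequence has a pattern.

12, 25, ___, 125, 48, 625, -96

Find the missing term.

-24

Split by position mod 2 into 2 tracks.
Stream A is 12, ?, 48, -96, which is a geometric progression (common ratio -2).
Stream B is 25, 125, 625, which is powers of 5.
Filling stream A at index 2 by its rule yields -24.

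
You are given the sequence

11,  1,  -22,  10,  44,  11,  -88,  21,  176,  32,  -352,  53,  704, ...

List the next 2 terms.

The terms cycle through 2 interleaved subsequences.
Track A is 11, -22, 44, -88, 176, -352, 704, which is geometric with ratio -2.
Track B is 1, 10, 11, 21, 32, 53, which is each term equals the sum of the previous two.
The 14th slot belongs to track B; its 7th term is 85.
Position 15 → track A, term 8 = -1408.

85, -1408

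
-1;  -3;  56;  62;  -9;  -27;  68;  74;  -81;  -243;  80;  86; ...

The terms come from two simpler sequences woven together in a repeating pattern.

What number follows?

Reading positions in blocks of 4 reveals the pattern AABB — 2 tracks woven together.
Stream A is -1, -3, -9, -27, -81, -243, which is multiplying by 3 each time.
Stream B is 56, 62, 68, 74, 80, 86, which is arithmetic, step +6.
Position 13 falls in stream A as its term 7, giving -729.

-729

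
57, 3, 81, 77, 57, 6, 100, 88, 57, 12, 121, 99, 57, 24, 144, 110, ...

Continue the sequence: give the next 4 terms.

57, 48, 169, 121

Split by position mod 4 into 4 tracks.
Subsequence A is 57, 57, 57, 57, which is constant 57.
Subsequence B is 3, 6, 12, 24, which is multiplying by 2 each time.
Subsequence C is 81, 100, 121, 144, which is consecutive squares n² from n = 9.
Subsequence D is 77, 88, 99, 110, which is adding 11 each time.
Position 17 → subsequence A, term 5 = 57.
Term 18 comes from subsequence B (its 5th entry): 48.
The 19th slot belongs to subsequence C; its 5th term is 169.
Position 20 falls in subsequence D as its term 5, giving 121.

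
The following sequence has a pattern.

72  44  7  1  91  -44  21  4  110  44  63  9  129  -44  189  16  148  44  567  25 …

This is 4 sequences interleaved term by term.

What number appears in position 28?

Split by position mod 4: positions 1, 5, 9, … form one track, and each other residue class forms its own.
Track A = 72, 91, 110, 129, 148: adding 19 each time.
Track B = 44, -44, 44, -44, 44: oscillating between 44 and -44.
Track C = 7, 21, 63, 189, 567: multiplying by 3 each time.
Track D = 1, 4, 9, 16, 25: perfect squares starting at 1².
The 28th slot belongs to track D; its 7th term is 49.

49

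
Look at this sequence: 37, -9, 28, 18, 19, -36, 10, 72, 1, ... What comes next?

Positions 1, 3, 5, … form one subsequence and positions 2, 4, 6, … form another.
Track A: 37, 28, 19, 10, 1. Linear: a_n = 46 − 9·n.
Track B: -9, 18, -36, 72. Multiplying by -2 each time.
Term 10 comes from track B (its 5th entry): -144.

-144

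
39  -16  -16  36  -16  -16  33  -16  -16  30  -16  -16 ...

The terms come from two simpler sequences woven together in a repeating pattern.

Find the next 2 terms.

Positions follow the repeating pattern ABB; grouping by letter gives 2 tracks.
Track A: 39, 36, 33, 30. Linear: a_n = 42 − 3·n.
Track B: -16, -16, -16, -16, -16, -16, -16, -16. Constant -16.
The 13th slot belongs to track A; its 5th term is 27.
Position 14 → track B, term 9 = -16.

27, -16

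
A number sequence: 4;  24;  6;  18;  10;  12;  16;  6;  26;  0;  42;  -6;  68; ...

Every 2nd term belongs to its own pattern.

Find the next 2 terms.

Split by position mod 2 into 2 tracks.
Stream A: 4, 6, 10, 16, 26, 42, 68 (a Fibonacci-like recurrence a_n = a_{n-1} + a_{n-2}).
Stream B: 24, 18, 12, 6, 0, -6 (arithmetic, step −6).
Position 14 falls in stream B as its term 7, giving -12.
Position 15 falls in stream A as its term 8, giving 110.

-12, 110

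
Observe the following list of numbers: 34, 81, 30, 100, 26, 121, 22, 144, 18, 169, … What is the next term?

The terms cycle through 2 interleaved subsequences.
Stream A is 34, 30, 26, 22, 18, which is subtracting 4 each time.
Stream B is 81, 100, 121, 144, 169, which is the squares 9², 10², 11², ….
Term 11 comes from stream A (its 6th entry): 14.

14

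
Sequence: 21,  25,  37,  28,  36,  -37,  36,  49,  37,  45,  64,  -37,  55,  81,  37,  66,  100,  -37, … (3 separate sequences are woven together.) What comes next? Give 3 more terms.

Read the sequence 3 terms at a time; column i is its own pattern.
Subsequence A = 21, 28, 36, 45, 55, 66: triangular numbers n(n+1)/2 for n = 6, 7, ….
Subsequence B = 25, 36, 49, 64, 81, 100: consecutive squares n² from n = 5.
Subsequence C = 37, -37, 37, -37, 37, -37: oscillating between 37 and -37.
Position 19 → subsequence A, term 7 = 78.
Position 20 falls in subsequence B as its term 7, giving 121.
The 21st slot belongs to subsequence C; its 7th term is 37.

78, 121, 37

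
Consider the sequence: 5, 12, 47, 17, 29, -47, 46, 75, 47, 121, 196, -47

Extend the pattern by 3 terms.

The slot pattern repeats as AAB (period 3), so there are 2 interleaved tracks.
Track A: 5, 12, 17, 29, 46, 75, 121, 196. Each term equals the sum of the previous two.
Track B: 47, -47, 47, -47. Oscillating between 47 and -47.
Position 13 falls in track A as its term 9, giving 317.
Position 14 falls in track A as its term 10, giving 513.
Term 15 comes from track B (its 5th entry): 47.

317, 513, 47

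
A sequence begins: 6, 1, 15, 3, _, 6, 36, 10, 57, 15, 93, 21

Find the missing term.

Taking every 2nd term gives 2 separate tracks.
Stream A: 6, 15, ?, 36, 57, 93. Each term equals the sum of the previous two.
Stream B: 1, 3, 6, 10, 15, 21. Triangular numbers starting at T_1.
Filling stream A at index 3 by its rule yields 21.

21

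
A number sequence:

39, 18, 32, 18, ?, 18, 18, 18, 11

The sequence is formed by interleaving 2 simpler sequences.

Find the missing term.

Split by position mod 2 into 2 tracks.
Stream A is 39, 32, ?, 18, 11, which is arithmetic with common difference −7.
Stream B is 18, 18, 18, 18, which is constant 18.
So the missing entry in stream A is 25.

25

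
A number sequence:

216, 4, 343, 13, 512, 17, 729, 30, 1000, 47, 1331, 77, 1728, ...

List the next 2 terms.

124, 2197

Positions 1, 3, 5, … form one subsequence and positions 2, 4, 6, … form another.
Subsequence A is 216, 343, 512, 729, 1000, 1331, 1728, which is perfect cubes starting at 6³.
Subsequence B is 4, 13, 17, 30, 47, 77, which is a Fibonacci-like recurrence a_n = a_{n-1} + a_{n-2}.
Position 14 falls in subsequence B as its term 7, giving 124.
Position 15 falls in subsequence A as its term 8, giving 2197.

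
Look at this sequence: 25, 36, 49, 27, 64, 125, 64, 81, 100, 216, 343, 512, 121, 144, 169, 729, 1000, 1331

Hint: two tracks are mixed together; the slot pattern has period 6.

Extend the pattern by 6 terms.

The slot pattern repeats as AAABBB (period 6), so there are 2 interleaved tracks.
Track A: 25, 36, 49, 64, 81, 100, 121, 144, 169 (consecutive squares n² from n = 5).
Track B: 27, 64, 125, 216, 343, 512, 729, 1000, 1331 (the cubes 3³, 4³, 5³, …).
The 19th slot belongs to track A; its 10th term is 196.
Term 20 comes from track A (its 11th entry): 225.
Term 21 comes from track A (its 12th entry): 256.
Position 22 falls in track B as its term 10, giving 1728.
Position 23 falls in track B as its term 11, giving 2197.
The 24th slot belongs to track B; its 12th term is 2744.

196, 225, 256, 1728, 2197, 2744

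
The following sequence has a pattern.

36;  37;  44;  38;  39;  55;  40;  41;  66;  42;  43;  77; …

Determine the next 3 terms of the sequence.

The slot pattern repeats as AAB (period 3), so there are 2 interleaved tracks.
Subsequence A: 36, 37, 38, 39, 40, 41, 42, 43 — linear: a_n = 35 + n.
Subsequence B: 44, 55, 66, 77 — arithmetic, step +11.
The 13th slot belongs to subsequence A; its 9th term is 44.
Term 14 comes from subsequence A (its 10th entry): 45.
The 15th slot belongs to subsequence B; its 5th term is 88.

44, 45, 88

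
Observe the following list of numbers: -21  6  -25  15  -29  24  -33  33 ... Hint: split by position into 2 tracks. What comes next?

Split by position mod 2 into 2 tracks.
Stream A = -21, -25, -29, -33: subtracting 4 each time.
Stream B = 6, 15, 24, 33: arithmetic, step +9.
The 9th slot belongs to stream A; its 5th term is -37.

-37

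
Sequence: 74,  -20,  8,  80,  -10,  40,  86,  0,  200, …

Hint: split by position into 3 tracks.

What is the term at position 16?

104

The terms cycle through 3 interleaved subsequences.
Track A: 74, 80, 86 (arithmetic with common difference +6).
Track B: -20, -10, 0 (arithmetic with common difference +10).
Track C: 8, 40, 200 (a geometric progression (common ratio 5)).
Term 16 comes from track A (its 6th entry): 104.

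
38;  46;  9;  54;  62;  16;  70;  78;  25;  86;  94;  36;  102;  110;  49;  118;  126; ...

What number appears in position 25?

166

Reading positions in blocks of 3 reveals the pattern AAB — 2 tracks woven together.
Track A: 38, 46, 54, 62, 70, 78, 86, 94, 102, 110, 118, 126. Linear: a_n = 30 + 8·n.
Track B: 9, 16, 25, 36, 49. Consecutive squares n² from n = 3.
Term 25 comes from track A (its 17th entry): 166.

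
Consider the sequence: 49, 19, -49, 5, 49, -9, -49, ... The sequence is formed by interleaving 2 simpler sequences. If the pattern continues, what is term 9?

The terms cycle through 2 interleaved subsequences.
Track A = 49, -49, 49, -49: the oscillation 49·(−1)^(n+1).
Track B = 19, 5, -9: subtracting 14 each time.
Term 9 comes from track A (its 5th entry): 49.

49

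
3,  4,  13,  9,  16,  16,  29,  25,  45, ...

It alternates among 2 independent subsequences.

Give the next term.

36

Odd-indexed and even-indexed terms follow separate rules.
Track A: 3, 13, 16, 29, 45 (Fibonacci-style (each term is the sum of the two before it)).
Track B: 4, 9, 16, 25 (the squares 2², 3², 4², …).
Position 10 falls in track B as its term 5, giving 36.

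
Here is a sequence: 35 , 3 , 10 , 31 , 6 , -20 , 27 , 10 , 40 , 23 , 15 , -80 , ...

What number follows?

Taking every 3rd term gives 3 separate tracks.
Track A: 35, 31, 27, 23 — arithmetic with common difference −4.
Track B: 3, 6, 10, 15 — triangular numbers n(n+1)/2 for n = 2, 3, ….
Track C: 10, -20, 40, -80 — geometric with ratio -2.
Term 13 comes from track A (its 5th entry): 19.

19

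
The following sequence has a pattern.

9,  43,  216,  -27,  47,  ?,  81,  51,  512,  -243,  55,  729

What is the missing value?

343

Split by position mod 3 into 3 tracks.
Track A = 9, -27, 81, -243: multiplying by -3 each time.
Track B = 43, 47, 51, 55: adding 4 each time.
Track C = 216, ?, 512, 729: consecutive cubes n³ from n = 6.
Filling track C at index 2 by its rule yields 343.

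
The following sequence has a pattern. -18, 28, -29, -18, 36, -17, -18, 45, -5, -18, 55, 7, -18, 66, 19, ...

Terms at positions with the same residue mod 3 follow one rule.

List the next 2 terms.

-18, 78

Taking every 3rd term gives 3 separate tracks.
Stream A: -18, -18, -18, -18, -18. Always -18.
Stream B: 28, 36, 45, 55, 66. Triangular numbers starting at T_7.
Stream C: -29, -17, -5, 7, 19. Adding 12 each time.
Position 16 → stream A, term 6 = -18.
The 17th slot belongs to stream B; its 6th term is 78.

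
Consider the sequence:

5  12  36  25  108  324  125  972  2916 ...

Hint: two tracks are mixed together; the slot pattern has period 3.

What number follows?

Reading positions in blocks of 3 reveals the pattern ABB — 2 tracks woven together.
Stream A: 5, 25, 125 — powers of 5.
Stream B: 12, 36, 108, 324, 972, 2916 — multiplying by 3 each time.
The 10th slot belongs to stream A; its 4th term is 625.

625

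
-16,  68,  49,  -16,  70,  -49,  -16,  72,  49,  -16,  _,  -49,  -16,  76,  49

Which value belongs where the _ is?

74

Split by position mod 3: positions 1, 4, 7, … form one track, and each other residue class forms its own.
Stream A is -16, -16, -16, -16, -16, which is always -16.
Stream B is 68, 70, 72, ?, 76, which is arithmetic with common difference +2.
Stream C is 49, -49, 49, -49, 49, which is the oscillation 49·(−1)^(n+1).
So the missing entry in stream B is 74.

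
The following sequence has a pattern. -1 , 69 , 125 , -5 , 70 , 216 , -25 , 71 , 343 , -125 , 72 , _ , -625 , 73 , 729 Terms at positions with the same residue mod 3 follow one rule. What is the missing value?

512

Taking every 3rd term gives 3 separate tracks.
Track A: -1, -5, -25, -125, -625 (geometric with ratio 5).
Track B: 69, 70, 71, 72, 73 (adding 1 each time).
Track C: 125, 216, 343, ?, 729 (perfect cubes starting at 5³).
Track C's pattern makes the blank 512.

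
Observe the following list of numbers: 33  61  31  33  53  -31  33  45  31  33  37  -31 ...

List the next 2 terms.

33, 29

The terms cycle through 3 interleaved subsequences.
Subsequence A = 33, 33, 33, 33: constant 33.
Subsequence B = 61, 53, 45, 37: subtracting 8 each time.
Subsequence C = 31, -31, 31, -31: the oscillation 31·(−1)^(n+1).
Position 13 → subsequence A, term 5 = 33.
The 14th slot belongs to subsequence B; its 5th term is 29.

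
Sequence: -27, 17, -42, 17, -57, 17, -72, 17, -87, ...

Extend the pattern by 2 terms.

Split by position mod 2 into 2 tracks.
Track A: -27, -42, -57, -72, -87 (arithmetic with common difference −15).
Track B: 17, 17, 17, 17 (the constant sequence 17).
The 10th slot belongs to track B; its 5th term is 17.
Position 11 → track A, term 6 = -102.

17, -102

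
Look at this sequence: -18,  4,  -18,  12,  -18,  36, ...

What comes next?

Odd-indexed and even-indexed terms follow separate rules.
Track A is -18, -18, -18, which is constant -18.
Track B is 4, 12, 36, which is geometric, ×3 each step.
The 7th slot belongs to track A; its 4th term is -18.

-18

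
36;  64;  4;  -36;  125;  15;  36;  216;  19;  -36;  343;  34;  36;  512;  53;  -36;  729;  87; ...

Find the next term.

Taking every 3rd term gives 3 separate tracks.
Subsequence A is 36, -36, 36, -36, 36, -36, which is alternating ±36.
Subsequence B is 64, 125, 216, 343, 512, 729, which is the cubes 4³, 5³, 6³, ….
Subsequence C is 4, 15, 19, 34, 53, 87, which is a Fibonacci-like recurrence a_n = a_{n-1} + a_{n-2}.
The 19th slot belongs to subsequence A; its 7th term is 36.

36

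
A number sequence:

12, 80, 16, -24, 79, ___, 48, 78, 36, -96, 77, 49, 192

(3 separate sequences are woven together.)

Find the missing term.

Split by position mod 3 into 3 tracks.
Track A: 12, -24, 48, -96, 192 (multiplying by -2 each time).
Track B: 80, 79, 78, 77 (arithmetic, step −1).
Track C: 16, ?, 36, 49 (the squares 4², 5², 6², …).
The gap is track C's term 2; the rule gives 25.

25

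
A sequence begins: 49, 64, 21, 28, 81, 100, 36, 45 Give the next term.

Positions follow the repeating pattern AABB; grouping by letter gives 2 tracks.
Stream A: 49, 64, 81, 100. The squares 7², 8², 9², ….
Stream B: 21, 28, 36, 45. The triangular numbers T_6, T_7, ….
Term 9 comes from stream A (its 5th entry): 121.

121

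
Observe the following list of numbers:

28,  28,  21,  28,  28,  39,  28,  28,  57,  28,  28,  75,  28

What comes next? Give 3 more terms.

28, 93, 28

The slot pattern repeats as AAB (period 3), so there are 2 interleaved tracks.
Stream A = 28, 28, 28, 28, 28, 28, 28, 28, 28: always 28.
Stream B = 21, 39, 57, 75: linear: a_n = 3 + 18·n.
Term 14 comes from stream A (its 10th entry): 28.
Position 15 → stream B, term 5 = 93.
Term 16 comes from stream A (its 11th entry): 28.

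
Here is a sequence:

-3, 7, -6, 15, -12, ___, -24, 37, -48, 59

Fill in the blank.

Positions 1, 3, 5, … form one subsequence and positions 2, 4, 6, … form another.
Track A: -3, -6, -12, -24, -48 (a geometric progression (common ratio 2)).
Track B: 7, 15, ?, 37, 59 (Fibonacci-style (each term is the sum of the two before it)).
Filling track B at index 3 by its rule yields 22.

22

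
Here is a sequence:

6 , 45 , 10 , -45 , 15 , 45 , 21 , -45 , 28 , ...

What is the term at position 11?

36

The terms cycle through 2 interleaved subsequences.
Stream A: 6, 10, 15, 21, 28 — triangular numbers n(n+1)/2 for n = 3, 4, ….
Stream B: 45, -45, 45, -45 — the oscillation 45·(−1)^(n+1).
The 11th slot belongs to stream A; its 6th term is 36.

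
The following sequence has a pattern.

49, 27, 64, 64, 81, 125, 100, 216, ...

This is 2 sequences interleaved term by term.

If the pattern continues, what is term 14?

Taking every 2nd term gives 2 separate tracks.
Track A: 49, 64, 81, 100 (the squares 7², 8², 9², …).
Track B: 27, 64, 125, 216 (perfect cubes starting at 3³).
Position 14 falls in track B as its term 7, giving 729.

729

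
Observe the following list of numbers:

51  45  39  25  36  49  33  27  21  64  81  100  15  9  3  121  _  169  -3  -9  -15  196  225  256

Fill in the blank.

Positions follow the repeating pattern AAABBB; grouping by letter gives 2 tracks.
Track A: 51, 45, 39, 33, 27, 21, 15, 9, 3, -3, -9, -15 — subtracting 6 each time.
Track B: 25, 36, 49, 64, 81, 100, 121, ?, 169, 196, 225, 256 — the squares 5², 6², 7², ….
Filling track B at index 8 by its rule yields 144.

144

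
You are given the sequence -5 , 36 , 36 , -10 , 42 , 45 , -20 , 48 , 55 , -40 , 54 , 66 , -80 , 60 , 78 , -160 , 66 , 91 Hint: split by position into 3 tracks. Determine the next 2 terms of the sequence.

-320, 72

Read the sequence 3 terms at a time; column i is its own pattern.
Track A: -5, -10, -20, -40, -80, -160 — a geometric progression (common ratio 2).
Track B: 36, 42, 48, 54, 60, 66 — adding 6 each time.
Track C: 36, 45, 55, 66, 78, 91 — triangular numbers starting at T_8.
Position 19 → track A, term 7 = -320.
Position 20 → track B, term 7 = 72.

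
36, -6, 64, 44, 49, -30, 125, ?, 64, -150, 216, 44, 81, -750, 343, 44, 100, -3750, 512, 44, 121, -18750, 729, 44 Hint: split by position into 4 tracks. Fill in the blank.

44

The terms cycle through 4 interleaved subsequences.
Track A: 36, 49, 64, 81, 100, 121 (perfect squares starting at 6²).
Track B: -6, -30, -150, -750, -3750, -18750 (geometric with ratio 5).
Track C: 64, 125, 216, 343, 512, 729 (the cubes 4³, 5³, 6³, …).
Track D: 44, ?, 44, 44, 44, 44 (the constant sequence 44).
Track D's pattern makes the blank 44.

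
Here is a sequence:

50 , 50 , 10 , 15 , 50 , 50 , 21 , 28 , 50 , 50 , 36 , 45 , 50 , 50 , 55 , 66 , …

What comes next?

Positions follow the repeating pattern AABB; grouping by letter gives 2 tracks.
Track A: 50, 50, 50, 50, 50, 50, 50, 50 (the constant sequence 50).
Track B: 10, 15, 21, 28, 36, 45, 55, 66 (the triangular numbers T_4, T_5, …).
The 17th slot belongs to track A; its 9th term is 50.

50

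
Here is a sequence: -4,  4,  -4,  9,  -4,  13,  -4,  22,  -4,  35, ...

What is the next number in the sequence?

-4

Positions 1, 3, 5, … form one subsequence and positions 2, 4, 6, … form another.
Subsequence A = -4, -4, -4, -4, -4: the constant sequence -4.
Subsequence B = 4, 9, 13, 22, 35: a Fibonacci-like recurrence a_n = a_{n-1} + a_{n-2}.
Term 11 comes from subsequence A (its 6th entry): -4.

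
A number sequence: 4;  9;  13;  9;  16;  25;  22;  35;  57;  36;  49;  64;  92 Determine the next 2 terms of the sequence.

Positions follow the repeating pattern AAABBB; grouping by letter gives 2 tracks.
Stream A is 4, 9, 13, 22, 35, 57, 92, which is Fibonacci-style (each term is the sum of the two before it).
Stream B is 9, 16, 25, 36, 49, 64, which is consecutive squares n² from n = 3.
Term 14 comes from stream A (its 8th entry): 149.
The 15th slot belongs to stream A; its 9th term is 241.

149, 241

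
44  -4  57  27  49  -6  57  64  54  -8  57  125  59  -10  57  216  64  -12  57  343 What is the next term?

69

Read the sequence 4 terms at a time; column i is its own pattern.
Subsequence A: 44, 49, 54, 59, 64 — arithmetic, step +5.
Subsequence B: -4, -6, -8, -10, -12 — arithmetic, step −2.
Subsequence C: 57, 57, 57, 57, 57 — constant 57.
Subsequence D: 27, 64, 125, 216, 343 — perfect cubes starting at 3³.
The 21st slot belongs to subsequence A; its 6th term is 69.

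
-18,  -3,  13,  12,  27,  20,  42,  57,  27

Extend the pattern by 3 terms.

Reading positions in blocks of 3 reveals the pattern AAB — 2 tracks woven together.
Track A = -18, -3, 12, 27, 42, 57: adding 15 each time.
Track B = 13, 20, 27: linear: a_n = 6 + 7·n.
The 10th slot belongs to track A; its 7th term is 72.
Position 11 falls in track A as its term 8, giving 87.
Term 12 comes from track B (its 4th entry): 34.

72, 87, 34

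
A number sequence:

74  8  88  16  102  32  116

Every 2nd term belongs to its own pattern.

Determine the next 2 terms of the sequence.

64, 130

Split by position mod 2 into 2 tracks.
Track A: 74, 88, 102, 116. Linear: a_n = 60 + 14·n.
Track B: 8, 16, 32. Successive powers of 2.
Position 8 → track B, term 4 = 64.
Position 9 → track A, term 5 = 130.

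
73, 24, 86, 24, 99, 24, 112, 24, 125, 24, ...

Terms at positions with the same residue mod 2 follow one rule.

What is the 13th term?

151

Odd-indexed and even-indexed terms follow separate rules.
Track A = 73, 86, 99, 112, 125: linear: a_n = 60 + 13·n.
Track B = 24, 24, 24, 24, 24: constant 24.
The 13th slot belongs to track A; its 7th term is 151.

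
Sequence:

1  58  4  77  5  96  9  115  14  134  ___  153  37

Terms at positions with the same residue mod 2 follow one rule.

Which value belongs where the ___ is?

Taking every 2nd term gives 2 separate tracks.
Track A is 1, 4, 5, 9, 14, ?, 37, which is a Fibonacci-like recurrence a_n = a_{n-1} + a_{n-2}.
Track B is 58, 77, 96, 115, 134, 153, which is arithmetic, step +19.
So the missing entry in track A is 23.

23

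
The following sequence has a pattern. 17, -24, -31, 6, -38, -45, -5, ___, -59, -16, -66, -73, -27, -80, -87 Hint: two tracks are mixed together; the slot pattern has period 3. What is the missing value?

Positions follow the repeating pattern ABB; grouping by letter gives 2 tracks.
Track A is 17, 6, -5, -16, -27, which is subtracting 11 each time.
Track B is -24, -31, -38, -45, ?, -59, -66, -73, -80, -87, which is subtracting 7 each time.
So the missing entry in track B is -52.

-52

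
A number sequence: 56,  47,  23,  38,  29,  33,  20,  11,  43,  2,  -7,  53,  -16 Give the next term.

-25

Reading positions in blocks of 3 reveals the pattern AAB — 2 tracks woven together.
Track A: 56, 47, 38, 29, 20, 11, 2, -7, -16 (arithmetic with common difference −9).
Track B: 23, 33, 43, 53 (linear: a_n = 13 + 10·n).
Position 14 falls in track A as its term 10, giving -25.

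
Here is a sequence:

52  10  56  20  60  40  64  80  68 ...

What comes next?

160

Odd-indexed and even-indexed terms follow separate rules.
Stream A is 52, 56, 60, 64, 68, which is linear: a_n = 48 + 4·n.
Stream B is 10, 20, 40, 80, which is multiplying by 2 each time.
The 10th slot belongs to stream B; its 5th term is 160.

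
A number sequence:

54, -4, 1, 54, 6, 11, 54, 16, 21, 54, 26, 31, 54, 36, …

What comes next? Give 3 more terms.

41, 54, 46

Reading positions in blocks of 3 reveals the pattern ABB — 2 tracks woven together.
Stream A: 54, 54, 54, 54, 54 — the constant sequence 54.
Stream B: -4, 1, 6, 11, 16, 21, 26, 31, 36 — adding 5 each time.
Term 15 comes from stream B (its 10th entry): 41.
Term 16 comes from stream A (its 6th entry): 54.
The 17th slot belongs to stream B; its 11th term is 46.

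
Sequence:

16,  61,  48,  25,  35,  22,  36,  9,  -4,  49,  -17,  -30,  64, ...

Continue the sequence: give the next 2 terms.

The slot pattern repeats as ABB (period 3), so there are 2 interleaved tracks.
Track A: 16, 25, 36, 49, 64 — the squares 4², 5², 6², ….
Track B: 61, 48, 35, 22, 9, -4, -17, -30 — linear: a_n = 74 − 13·n.
The 14th slot belongs to track B; its 9th term is -43.
The 15th slot belongs to track B; its 10th term is -56.

-43, -56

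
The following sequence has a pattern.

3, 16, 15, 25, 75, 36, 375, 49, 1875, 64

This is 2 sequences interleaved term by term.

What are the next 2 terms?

9375, 81

Split by position mod 2 into 2 tracks.
Subsequence A: 3, 15, 75, 375, 1875 — multiplying by 5 each time.
Subsequence B: 16, 25, 36, 49, 64 — the squares 4², 5², 6², ….
The 11th slot belongs to subsequence A; its 6th term is 9375.
Position 12 falls in subsequence B as its term 6, giving 81.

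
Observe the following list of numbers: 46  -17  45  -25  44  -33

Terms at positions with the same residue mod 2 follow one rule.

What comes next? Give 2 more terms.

43, -41

Split by position mod 2 into 2 tracks.
Stream A: 46, 45, 44. Arithmetic with common difference −1.
Stream B: -17, -25, -33. Subtracting 8 each time.
The 7th slot belongs to stream A; its 4th term is 43.
The 8th slot belongs to stream B; its 4th term is -41.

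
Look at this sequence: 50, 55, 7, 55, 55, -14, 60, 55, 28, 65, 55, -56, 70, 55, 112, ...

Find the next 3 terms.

75, 55, -224

Read the sequence 3 terms at a time; column i is its own pattern.
Subsequence A = 50, 55, 60, 65, 70: arithmetic with common difference +5.
Subsequence B = 55, 55, 55, 55, 55: the constant sequence 55.
Subsequence C = 7, -14, 28, -56, 112: multiplying by -2 each time.
Term 16 comes from subsequence A (its 6th entry): 75.
The 17th slot belongs to subsequence B; its 6th term is 55.
Term 18 comes from subsequence C (its 6th entry): -224.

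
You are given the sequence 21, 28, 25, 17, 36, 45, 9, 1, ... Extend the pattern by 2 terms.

The slot pattern repeats as AABB (period 4), so there are 2 interleaved tracks.
Track A: 21, 28, 36, 45 — triangular numbers starting at T_6.
Track B: 25, 17, 9, 1 — subtracting 8 each time.
Position 9 → track A, term 5 = 55.
Position 10 → track A, term 6 = 66.

55, 66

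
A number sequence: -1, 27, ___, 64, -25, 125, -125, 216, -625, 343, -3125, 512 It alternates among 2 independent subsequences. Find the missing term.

-5

Split by position mod 2 into 2 tracks.
Track A is -1, ?, -25, -125, -625, -3125, which is geometric, ×5 each step.
Track B is 27, 64, 125, 216, 343, 512, which is the cubes 3³, 4³, 5³, ….
Filling track A at index 2 by its rule yields -5.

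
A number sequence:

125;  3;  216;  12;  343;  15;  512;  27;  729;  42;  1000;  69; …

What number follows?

1331

Positions 1, 3, 5, … form one subsequence and positions 2, 4, 6, … form another.
Stream A is 125, 216, 343, 512, 729, 1000, which is the cubes 5³, 6³, 7³, ….
Stream B is 3, 12, 15, 27, 42, 69, which is Fibonacci-style (each term is the sum of the two before it).
Term 13 comes from stream A (its 7th entry): 1331.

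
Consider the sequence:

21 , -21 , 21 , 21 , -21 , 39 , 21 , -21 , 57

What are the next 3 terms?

21, -21, 75

The slot pattern repeats as AAB (period 3), so there are 2 interleaved tracks.
Stream A: 21, -21, 21, -21, 21, -21 (alternating ±21).
Stream B: 21, 39, 57 (arithmetic, step +18).
Term 10 comes from stream A (its 7th entry): 21.
Term 11 comes from stream A (its 8th entry): -21.
Term 12 comes from stream B (its 4th entry): 75.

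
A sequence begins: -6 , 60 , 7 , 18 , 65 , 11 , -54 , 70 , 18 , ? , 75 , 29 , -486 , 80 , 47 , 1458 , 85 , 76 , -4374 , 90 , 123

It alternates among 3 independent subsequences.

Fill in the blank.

162

The terms cycle through 3 interleaved subsequences.
Track A: -6, 18, -54, ?, -486, 1458, -4374 (geometric, ×-3 each step).
Track B: 60, 65, 70, 75, 80, 85, 90 (arithmetic, step +5).
Track C: 7, 11, 18, 29, 47, 76, 123 (a Fibonacci-like recurrence a_n = a_{n-1} + a_{n-2}).
Filling track A at index 4 by its rule yields 162.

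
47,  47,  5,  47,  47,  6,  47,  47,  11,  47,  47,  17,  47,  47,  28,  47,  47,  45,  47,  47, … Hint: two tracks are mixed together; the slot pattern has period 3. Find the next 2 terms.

73, 47

Positions follow the repeating pattern AAB; grouping by letter gives 2 tracks.
Stream A: 47, 47, 47, 47, 47, 47, 47, 47, 47, 47, 47, 47, 47, 47 (the constant sequence 47).
Stream B: 5, 6, 11, 17, 28, 45 (Fibonacci-style (each term is the sum of the two before it)).
Term 21 comes from stream B (its 7th entry): 73.
Position 22 falls in stream A as its term 15, giving 47.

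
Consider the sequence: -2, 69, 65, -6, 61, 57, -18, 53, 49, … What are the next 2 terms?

Positions follow the repeating pattern ABB; grouping by letter gives 2 tracks.
Track A: -2, -6, -18 (geometric, ×3 each step).
Track B: 69, 65, 61, 57, 53, 49 (subtracting 4 each time).
Term 10 comes from track A (its 4th entry): -54.
The 11th slot belongs to track B; its 7th term is 45.

-54, 45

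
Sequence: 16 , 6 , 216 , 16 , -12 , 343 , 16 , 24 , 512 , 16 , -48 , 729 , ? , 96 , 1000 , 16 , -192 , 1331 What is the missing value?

16

The terms cycle through 3 interleaved subsequences.
Track A is 16, 16, 16, 16, ?, 16, which is always 16.
Track B is 6, -12, 24, -48, 96, -192, which is a geometric progression (common ratio -2).
Track C is 216, 343, 512, 729, 1000, 1331, which is perfect cubes starting at 6³.
So the missing entry in track A is 16.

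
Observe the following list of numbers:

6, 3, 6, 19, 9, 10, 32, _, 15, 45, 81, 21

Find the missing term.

Split by position mod 3: positions 1, 4, 7, … form one track, and each other residue class forms its own.
Track A: 6, 19, 32, 45. Arithmetic, step +13.
Track B: 3, 9, ?, 81. Powers of 3.
Track C: 6, 10, 15, 21. Triangular numbers starting at T_3.
The gap is track B's term 3; the rule gives 27.

27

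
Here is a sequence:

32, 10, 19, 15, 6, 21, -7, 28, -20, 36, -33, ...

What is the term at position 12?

45

Positions 1, 3, 5, … form one subsequence and positions 2, 4, 6, … form another.
Subsequence A: 32, 19, 6, -7, -20, -33 — subtracting 13 each time.
Subsequence B: 10, 15, 21, 28, 36 — triangular numbers n(n+1)/2 for n = 4, 5, ….
Position 12 falls in subsequence B as its term 6, giving 45.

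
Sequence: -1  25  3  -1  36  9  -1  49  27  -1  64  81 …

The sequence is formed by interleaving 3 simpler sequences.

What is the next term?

-1

Split by position mod 3 into 3 tracks.
Subsequence A: -1, -1, -1, -1 (the constant sequence -1).
Subsequence B: 25, 36, 49, 64 (the squares 5², 6², 7², …).
Subsequence C: 3, 9, 27, 81 (multiplying by 3 each time).
Position 13 → subsequence A, term 5 = -1.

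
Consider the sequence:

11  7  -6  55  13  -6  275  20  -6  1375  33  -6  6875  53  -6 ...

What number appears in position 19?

Split by position mod 3 into 3 tracks.
Subsequence A = 11, 55, 275, 1375, 6875: multiplying by 5 each time.
Subsequence B = 7, 13, 20, 33, 53: a Fibonacci-like recurrence a_n = a_{n-1} + a_{n-2}.
Subsequence C = -6, -6, -6, -6, -6: always -6.
Term 19 comes from subsequence A (its 7th entry): 171875.

171875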